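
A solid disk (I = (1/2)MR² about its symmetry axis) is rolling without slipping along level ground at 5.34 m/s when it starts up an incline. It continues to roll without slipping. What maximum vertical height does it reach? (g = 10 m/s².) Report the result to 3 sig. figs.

The moment of inertia is (1/2)MR², giving k ≡ I/(MR²) = 0.5.
Rolling without slipping gives ω = v/R, so the total kinetic energy is ½Mv² + ½Iω² = ½(1+k)Mv² = (3/4)Mv².
At the top the kinetic energy is zero, so (3/4)Mv₀² = Mgh.
Thus h = (1+k)v₀²/(2g) = 1.5 × 5.34² / (2 × 10) ≈ 2.14 m.

h ≈ 2.14 m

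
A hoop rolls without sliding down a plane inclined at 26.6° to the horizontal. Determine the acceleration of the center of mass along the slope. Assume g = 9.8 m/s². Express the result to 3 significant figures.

a ≈ 2.19 m/s²

The moment of inertia is MR², giving k ≡ I/(MR²) = 1.
Newton's second law down the slope: Mg sinθ − f = Ma. The torque equation fR = Iα (with α = a/R) gives f = kMa.
Eliminating f: Mg sinθ = (1+k)Ma, so a = g sinθ/(1+k) = 9.8 × sin26.6° / 2 ≈ 2.19 m/s².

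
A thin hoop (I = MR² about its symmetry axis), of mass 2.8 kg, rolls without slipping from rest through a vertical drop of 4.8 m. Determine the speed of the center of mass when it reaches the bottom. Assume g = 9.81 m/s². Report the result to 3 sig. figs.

v ≈ 6.86 m/s

Here I = MR², so the shape factor k = I/(MR²) = 1.
Pure rolling means v = ωR; then KE = ½Mv² + ½I(v/R)² = ½(1+k)Mv² = Mv².
Energy conservation: Mgh = Mv², so v = √(2gh/(1+k)) = √(2 × 9.81 × 4.8 / 2) ≈ 6.86 m/s.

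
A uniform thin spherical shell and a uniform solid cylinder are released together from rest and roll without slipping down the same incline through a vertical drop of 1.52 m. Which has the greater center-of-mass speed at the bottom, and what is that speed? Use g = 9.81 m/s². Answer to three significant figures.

the uniform solid cylinder, at v ≈ 4.46 m/s

For rolling without slipping, Mgh = ½(1+k)Mv² where k = I/(MR²), so v = √(2gh/(1+k)).
Uniform thin spherical shell: k = 2/3, giving v = √(2×9.81×1.52/1.667) = 4.23 m/s.
Uniform solid cylinder: k = 0.5, giving v = √(2×9.81×1.52/1.5) = 4.459 m/s.
The smaller k wins: the uniform solid cylinder, at ≈ 4.46 m/s.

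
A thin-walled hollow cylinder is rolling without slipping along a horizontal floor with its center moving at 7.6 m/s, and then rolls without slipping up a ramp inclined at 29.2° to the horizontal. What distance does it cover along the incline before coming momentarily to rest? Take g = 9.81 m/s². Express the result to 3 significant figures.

d ≈ 12.1 m

For this body I = MR², i.e. k = I/(MR²) = 1.
Rolling without slipping gives ω = v/R, so the total kinetic energy is ½Mv² + ½Iω² = ½(1+k)Mv² = Mv².
Setting this equal to Mgh gives the vertical rise h = (1+k)v₀²/(2g) = 2×7.6²/(2×9.81) = 5.888 m.
The distance along the slope is d = h/sinθ = 5.888/sin29.2° ≈ 12.1 m.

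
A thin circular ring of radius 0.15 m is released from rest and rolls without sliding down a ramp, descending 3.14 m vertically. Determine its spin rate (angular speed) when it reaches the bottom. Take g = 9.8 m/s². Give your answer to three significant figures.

ω ≈ 37.0 rad/s

The moment of inertia is MR², giving k ≡ I/(MR²) = 1.
Pure rolling means v = ωR; then KE = ½Mv² + ½I(v/R)² = ½(1+k)Mv² = Mv².
Energy conservation Mgh = ½(1+k)Mv² gives v = √(2gh/(1+k)) = √(2 × 9.8 × 3.14 / 2) = 5.547 m/s.
The angular speed follows from ω = v/R = 5.547/0.15 ≈ 37.0 rad/s.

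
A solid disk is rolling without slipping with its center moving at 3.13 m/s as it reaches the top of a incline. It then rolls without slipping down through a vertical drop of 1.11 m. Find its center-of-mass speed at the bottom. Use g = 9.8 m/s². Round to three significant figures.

v ≈ 4.93 m/s

For this body I = (1/2)MR², i.e. k = I/(MR²) = 0.5.
The rolling condition ω = v/R makes the rotational term ½I(v/R)² = ½kMv², so KE_total = ½(1+k)Mv² = (3/4)Mv².
Energy conservation: (3/4)Mv₀² + Mgh = (3/4)Mv², so v² = v₀² + 2gh/(1+k).
v = √(3.13² + 2×9.8×1.11/1.5) = √24.3 ≈ 4.93 m/s.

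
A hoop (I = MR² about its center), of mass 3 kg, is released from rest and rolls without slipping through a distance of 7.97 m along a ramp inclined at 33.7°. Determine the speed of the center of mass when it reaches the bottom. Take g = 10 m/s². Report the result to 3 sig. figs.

v ≈ 6.65 m/s

The moment of inertia is MR², giving k ≡ I/(MR²) = 1.
Since it rolls without slipping, ω = v/R and KE = ½Mv² + ½Iω² = ½(1+k)Mv² = Mv².
The vertical drop is h = L sinθ = 7.97 × sin33.7° = 4.422 m.
Energy conservation: Mgh = Mv², so v = √(2gh/(1+k)) = √(2 × 10 × 4.422 / 2) ≈ 6.65 m/s.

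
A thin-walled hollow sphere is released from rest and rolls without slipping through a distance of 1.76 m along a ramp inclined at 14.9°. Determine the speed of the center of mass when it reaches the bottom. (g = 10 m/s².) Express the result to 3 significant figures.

v ≈ 2.33 m/s

Here I = (2/3)MR², so the shape factor k = I/(MR²) = 2/3.
Since it rolls without slipping, ω = v/R and KE = ½Mv² + ½Iω² = ½(1+k)Mv² = (5/6)Mv².
The vertical drop is h = L sinθ = 1.76 × sin14.9° = 0.4526 m.
Energy conservation: Mgh = (5/6)Mv², so v = √(2gh/(1+k)) = √(2 × 10 × 0.4526 / 1.667) ≈ 2.33 m/s.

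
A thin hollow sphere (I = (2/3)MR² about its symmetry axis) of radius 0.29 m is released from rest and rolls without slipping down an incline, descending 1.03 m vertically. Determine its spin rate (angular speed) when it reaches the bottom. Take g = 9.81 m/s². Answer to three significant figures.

The moment of inertia is (2/3)MR², giving k ≡ I/(MR²) = 2/3.
The rolling condition ω = v/R makes the rotational term ½I(v/R)² = ½kMv², so KE_total = ½(1+k)Mv² = (5/6)Mv².
Energy conservation Mgh = ½(1+k)Mv² gives v = √(2gh/(1+k)) = √(2 × 9.81 × 1.03 / 1.667) = 3.482 m/s.
Then ω = v/R = 3.482 / 0.29 ≈ 12.0 rad/s.

ω ≈ 12.0 rad/s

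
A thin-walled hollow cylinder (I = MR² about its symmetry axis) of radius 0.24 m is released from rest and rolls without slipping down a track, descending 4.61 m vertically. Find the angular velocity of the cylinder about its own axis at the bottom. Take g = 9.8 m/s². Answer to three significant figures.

ω ≈ 28.0 rad/s

The moment of inertia is MR², giving k ≡ I/(MR²) = 1.
Rolling without slipping gives ω = v/R, so the total kinetic energy is ½Mv² + ½Iω² = ½(1+k)Mv² = Mv².
Energy conservation Mgh = ½(1+k)Mv² gives v = √(2gh/(1+k)) = √(2 × 9.8 × 4.61 / 2) = 6.721 m/s.
The angular speed follows from ω = v/R = 6.721/0.24 ≈ 28.0 rad/s.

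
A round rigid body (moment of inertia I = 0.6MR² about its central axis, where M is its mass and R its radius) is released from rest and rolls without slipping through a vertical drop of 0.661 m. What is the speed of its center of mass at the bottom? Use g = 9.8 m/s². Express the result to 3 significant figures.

v ≈ 2.85 m/s

For this body I = 0.6MR², i.e. k = I/(MR²) = 0.6.
Pure rolling means v = ωR; then KE = ½Mv² + ½I(v/R)² = ½(1+k)Mv² = (4/5)Mv².
Setting Mgh = (4/5)Mv² gives v = √(2gh/(1+k)) = √(2·9.8·0.661/1.6) ≈ 2.85 m/s.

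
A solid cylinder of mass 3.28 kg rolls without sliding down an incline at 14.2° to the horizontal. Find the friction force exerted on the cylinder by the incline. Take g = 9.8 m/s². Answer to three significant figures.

Here I = (1/2)MR², so the shape factor k = I/(MR²) = 0.5.
Newton's second law down the slope: Mg sinθ − f = Ma. The torque equation fR = Iα (with α = a/R) gives f = kMa.
Combining, a = g sinθ/(1+k) and f = kMa = kMg sinθ/(1+k).
f = 0.5 × 3.28 × 9.8 × sin14.2° / 1.5 ≈ 2.63 N.

f ≈ 2.63 N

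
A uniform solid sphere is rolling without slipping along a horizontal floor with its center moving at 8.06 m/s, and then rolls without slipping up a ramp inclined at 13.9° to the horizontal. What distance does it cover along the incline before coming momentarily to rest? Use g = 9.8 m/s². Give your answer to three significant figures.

d ≈ 19.3 m

For this body I = (2/5)MR², i.e. k = I/(MR²) = 0.4.
Pure rolling means v = ωR; then KE = ½Mv² + ½I(v/R)² = ½(1+k)Mv² = (7/10)Mv².
Setting this equal to Mgh gives the vertical rise h = (1+k)v₀²/(2g) = 1.4×8.06²/(2×9.8) = 4.64 m.
The distance along the slope is d = h/sinθ = 4.64/sin13.9° ≈ 19.3 m.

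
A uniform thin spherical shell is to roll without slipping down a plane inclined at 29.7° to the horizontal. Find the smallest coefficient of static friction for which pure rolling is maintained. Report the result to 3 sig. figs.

μ_min ≈ 0.228

For this body I = (2/3)MR², i.e. k = I/(MR²) = 2/3.
Newton's second law down the slope: Mg sinθ − f = Ma. The torque equation fR = Iα (with α = a/R) gives f = kMa.
These give a = g sinθ/(1+k) and the required friction f = kMg sinθ/(1+k).
With N = Mg cosθ, the no-slip condition f ≤ μN gives μ_min = f/N = k tanθ/(1+k).
μ_min = (2/3) × tan29.7° / 1.667 ≈ 0.228.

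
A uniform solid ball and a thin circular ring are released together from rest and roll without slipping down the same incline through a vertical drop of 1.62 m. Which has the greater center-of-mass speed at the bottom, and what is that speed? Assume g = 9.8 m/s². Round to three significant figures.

the uniform solid ball, at v ≈ 4.76 m/s

For rolling without slipping, Mgh = ½(1+k)Mv² where k = I/(MR²), so v = √(2gh/(1+k)).
Uniform solid ball: k = 0.4, giving v = √(2×9.8×1.62/1.4) = 4.762 m/s.
Thin circular ring: k = 1, giving v = √(2×9.8×1.62/2) = 3.984 m/s.
The smaller k wins: the uniform solid ball, at ≈ 4.76 m/s.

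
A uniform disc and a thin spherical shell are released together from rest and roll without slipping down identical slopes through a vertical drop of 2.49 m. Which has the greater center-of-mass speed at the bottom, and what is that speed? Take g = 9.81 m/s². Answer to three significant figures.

the uniform disc, at v ≈ 5.71 m/s

For rolling without slipping, Mgh = ½(1+k)Mv² where k = I/(MR²), so v = √(2gh/(1+k)).
Uniform disc: k = 0.5, giving v = √(2×9.81×2.49/1.5) = 5.707 m/s.
Thin spherical shell: k = 2/3, giving v = √(2×9.81×2.49/1.667) = 5.414 m/s.
The smaller k wins: the uniform disc, at ≈ 5.71 m/s.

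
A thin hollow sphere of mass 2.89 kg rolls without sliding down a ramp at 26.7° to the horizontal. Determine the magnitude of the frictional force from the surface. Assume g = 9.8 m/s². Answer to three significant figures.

f ≈ 5.09 N

Here I = (2/3)MR², so the shape factor k = I/(MR²) = 2/3.
Translational: Mg sinθ − f = Ma. Rotational about the CM: fR = Iα = kMRa, so f = kMa.
Combining, a = g sinθ/(1+k) and f = kMa = kMg sinθ/(1+k).
f = (2/3) × 2.89 × 9.8 × sin26.7° / 1.667 ≈ 5.09 N.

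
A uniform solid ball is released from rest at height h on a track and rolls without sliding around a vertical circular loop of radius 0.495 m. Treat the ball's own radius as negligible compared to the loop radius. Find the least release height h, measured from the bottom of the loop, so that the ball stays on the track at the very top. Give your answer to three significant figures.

h_min ≈ 1.34 m

With I = (2/5)MR², the ratio k = I/(MR²) is 0.4.
At the top of the loop, the minimum-contact condition is Mg = Mv_top²/r, so v_top² = gr.
With ω = v/R, the kinetic energy at speed v is ½(1+k)Mv² = (7/10)Mv².
Energy conservation from release (height h) to the top (height 2r): Mgh = Mg(2r) + (7/10)M·gr.
Thus h_min = 2r + (1+k)r/2 = r(2 + 1.4/2) = 0.495 × 2.7 ≈ 1.34 m.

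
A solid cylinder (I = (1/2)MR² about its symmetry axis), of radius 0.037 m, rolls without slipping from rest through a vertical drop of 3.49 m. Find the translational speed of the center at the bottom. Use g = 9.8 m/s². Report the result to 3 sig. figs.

v ≈ 6.75 m/s

Here I = (1/2)MR², so the shape factor k = I/(MR²) = 0.5.
Pure rolling means v = ωR; then KE = ½Mv² + ½I(v/R)² = ½(1+k)Mv² = (3/4)Mv².
Setting Mgh = (3/4)Mv² gives v = √(2gh/(1+k)) = √(2·9.8·3.49/1.5) ≈ 6.75 m/s.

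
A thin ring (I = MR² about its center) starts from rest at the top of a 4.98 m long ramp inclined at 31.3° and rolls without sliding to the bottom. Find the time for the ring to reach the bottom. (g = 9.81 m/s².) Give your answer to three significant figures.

The moment of inertia is MR², giving k ≡ I/(MR²) = 1.
Along the incline Mg sinθ − f = Ma, and torque about the center fR = Iα = kMR²(a/R) gives f = kMa.
Hence a = g sinθ/(1+k) = 9.81×sin31.3°/2 = 2.548 m/s².
Starting from rest, L = ½at², so t = √(2L/a) = √(2×4.98/2.548) ≈ 1.98 s.

t ≈ 1.98 s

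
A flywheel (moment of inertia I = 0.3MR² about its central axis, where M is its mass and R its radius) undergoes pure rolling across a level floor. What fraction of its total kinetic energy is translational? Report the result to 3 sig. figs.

For this body I = 0.3MR², i.e. k = I/(MR²) = 0.3.
With ω = v/R, KE_trans = ½Mv² and KE_rot = ½Iω² = ½kMv², so KE_total = ½(1+k)Mv².
The translational fraction is therefore 1/(1+k) = 1/1.3 ≈ 0.769.

fraction ≈ 0.769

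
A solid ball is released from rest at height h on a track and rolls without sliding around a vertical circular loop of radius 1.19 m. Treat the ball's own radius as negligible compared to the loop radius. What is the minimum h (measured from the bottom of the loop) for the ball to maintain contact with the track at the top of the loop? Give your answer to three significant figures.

The moment of inertia is (2/5)MR², giving k ≡ I/(MR²) = 0.4.
At the top of the loop, the minimum-contact condition is Mg = Mv_top²/r, so v_top² = gr.
With ω = v/R, the kinetic energy at speed v is ½(1+k)Mv² = (7/10)Mv².
Energy conservation from release (height h) to the top (height 2r): Mgh = Mg(2r) + (7/10)M·gr.
Thus h_min = 2r + (1+k)r/2 = r(2 + 1.4/2) = 1.19 × 2.7 ≈ 3.21 m.

h_min ≈ 3.21 m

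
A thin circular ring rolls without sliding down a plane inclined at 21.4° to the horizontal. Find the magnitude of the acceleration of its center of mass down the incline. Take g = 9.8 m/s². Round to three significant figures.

a ≈ 1.79 m/s²

For this body I = MR², i.e. k = I/(MR²) = 1.
Translational: Mg sinθ − f = Ma. Rotational about the CM: fR = Iα = kMRa, so f = kMa.
Eliminating f: Mg sinθ = (1+k)Ma, so a = g sinθ/(1+k) = 9.8 × sin21.4° / 2 ≈ 1.79 m/s².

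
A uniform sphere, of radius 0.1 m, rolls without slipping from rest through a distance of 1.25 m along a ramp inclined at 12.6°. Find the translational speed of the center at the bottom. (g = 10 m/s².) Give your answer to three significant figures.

For this body I = (2/5)MR², i.e. k = I/(MR²) = 0.4.
The rolling condition ω = v/R makes the rotational term ½I(v/R)² = ½kMv², so KE_total = ½(1+k)Mv² = (7/10)Mv².
The vertical drop is h = L sinθ = 1.25 × sin12.6° = 0.2727 m.
Setting Mgh = (7/10)Mv² gives v = √(2gh/(1+k)) = √(2·10·0.2727/1.4) ≈ 1.97 m/s.

v ≈ 1.97 m/s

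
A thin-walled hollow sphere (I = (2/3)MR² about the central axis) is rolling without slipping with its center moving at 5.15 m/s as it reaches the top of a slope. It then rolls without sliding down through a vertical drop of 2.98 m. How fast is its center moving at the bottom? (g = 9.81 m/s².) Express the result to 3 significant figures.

v ≈ 7.85 m/s

Here I = (2/3)MR², so the shape factor k = I/(MR²) = 2/3.
Rolling without slipping gives ω = v/R, so the total kinetic energy is ½Mv² + ½Iω² = ½(1+k)Mv² = (5/6)Mv².
Energy conservation: (5/6)Mv₀² + Mgh = (5/6)Mv², so v² = v₀² + 2gh/(1+k).
v = √(5.15² + 2×9.81×2.98/1.667) = √61.6 ≈ 7.85 m/s.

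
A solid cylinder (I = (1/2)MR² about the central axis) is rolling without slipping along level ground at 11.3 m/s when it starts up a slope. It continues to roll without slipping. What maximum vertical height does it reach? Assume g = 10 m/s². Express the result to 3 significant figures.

The moment of inertia is (1/2)MR², giving k ≡ I/(MR²) = 0.5.
The rolling condition ω = v/R makes the rotational term ½I(v/R)² = ½kMv², so KE_total = ½(1+k)Mv² = (3/4)Mv².
At the top the kinetic energy is zero, so (3/4)Mv₀² = Mgh.
Thus h = (1+k)v₀²/(2g) = 1.5 × 11.3² / (2 × 10) ≈ 9.58 m.

h ≈ 9.58 m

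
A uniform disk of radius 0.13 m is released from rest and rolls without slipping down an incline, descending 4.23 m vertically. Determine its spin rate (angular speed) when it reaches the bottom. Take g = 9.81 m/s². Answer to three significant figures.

ω ≈ 57.2 rad/s

With I = (1/2)MR², the ratio k = I/(MR²) is 0.5.
Pure rolling means v = ωR; then KE = ½Mv² + ½I(v/R)² = ½(1+k)Mv² = (3/4)Mv².
Energy conservation Mgh = ½(1+k)Mv² gives v = √(2gh/(1+k)) = √(2 × 9.81 × 4.23 / 1.5) = 7.438 m/s.
Then ω = v/R = 7.438 / 0.13 ≈ 57.2 rad/s.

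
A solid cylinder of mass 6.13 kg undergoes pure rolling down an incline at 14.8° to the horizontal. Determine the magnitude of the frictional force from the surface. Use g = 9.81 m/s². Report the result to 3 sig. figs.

f ≈ 5.12 N

The moment of inertia is (1/2)MR², giving k ≡ I/(MR²) = 0.5.
Translational: Mg sinθ − f = Ma. Rotational about the CM: fR = Iα = kMRa, so f = kMa.
Combining, a = g sinθ/(1+k) and f = kMa = kMg sinθ/(1+k).
f = 0.5 × 6.13 × 9.81 × sin14.8° / 1.5 ≈ 5.12 N.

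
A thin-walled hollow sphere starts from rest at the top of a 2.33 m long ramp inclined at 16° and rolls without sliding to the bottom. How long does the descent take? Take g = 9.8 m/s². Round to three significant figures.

t ≈ 1.70 s

The moment of inertia is (2/3)MR², giving k ≡ I/(MR²) = 2/3.
Newton's second law down the slope: Mg sinθ − f = Ma. The torque equation fR = Iα (with α = a/R) gives f = kMa.
Hence a = g sinθ/(1+k) = 9.8×sin16°/1.667 = 1.621 m/s².
Starting from rest, L = ½at², so t = √(2L/a) = √(2×2.33/1.621) ≈ 1.70 s.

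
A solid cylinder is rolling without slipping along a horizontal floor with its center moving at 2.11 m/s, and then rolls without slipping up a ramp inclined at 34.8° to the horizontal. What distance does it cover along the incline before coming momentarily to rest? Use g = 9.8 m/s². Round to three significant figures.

The moment of inertia is (1/2)MR², giving k ≡ I/(MR²) = 0.5.
The rolling condition ω = v/R makes the rotational term ½I(v/R)² = ½kMv², so KE_total = ½(1+k)Mv² = (3/4)Mv².
Setting this equal to Mgh gives the vertical rise h = (1+k)v₀²/(2g) = 1.5×2.11²/(2×9.8) = 0.3407 m.
The distance along the slope is d = h/sinθ = 0.3407/sin34.8° ≈ 0.597 m.

d ≈ 0.597 m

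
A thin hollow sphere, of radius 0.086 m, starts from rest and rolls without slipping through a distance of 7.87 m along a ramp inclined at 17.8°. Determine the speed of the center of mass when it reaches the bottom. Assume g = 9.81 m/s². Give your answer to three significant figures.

The moment of inertia is (2/3)MR², giving k ≡ I/(MR²) = 2/3.
The rolling condition ω = v/R makes the rotational term ½I(v/R)² = ½kMv², so KE_total = ½(1+k)Mv² = (5/6)Mv².
The vertical drop is h = L sinθ = 7.87 × sin17.8° = 2.406 m.
Setting Mgh = (5/6)Mv² gives v = √(2gh/(1+k)) = √(2·9.81·2.406/1.667) ≈ 5.32 m/s.

v ≈ 5.32 m/s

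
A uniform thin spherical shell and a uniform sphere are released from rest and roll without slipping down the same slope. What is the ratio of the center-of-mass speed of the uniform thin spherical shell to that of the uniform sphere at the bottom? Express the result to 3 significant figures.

Each satisfies Mgh = ½(1+k)Mv² with k = I/(MR²), so v ∝ 1/√(1+k).
For the uniform thin spherical shell k = 2/3; for the uniform sphere k = 0.4.
v₁/v₂ = √((1+k₂)/(1+k₁)) = √(1.4/1.667) ≈ 0.917.

v_ratio ≈ 0.917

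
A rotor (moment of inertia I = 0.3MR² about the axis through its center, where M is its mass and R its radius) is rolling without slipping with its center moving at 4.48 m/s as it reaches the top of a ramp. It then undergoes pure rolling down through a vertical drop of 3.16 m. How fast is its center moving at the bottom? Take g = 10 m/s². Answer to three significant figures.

v ≈ 8.29 m/s

The moment of inertia is 0.3MR², giving k ≡ I/(MR²) = 0.3.
Pure rolling means v = ωR; then KE = ½Mv² + ½I(v/R)² = ½(1+k)Mv² = (13/20)Mv².
Conserving energy between top and bottom: (13/20)Mv² = (13/20)Mv₀² + Mgh, hence v² = v₀² + 2gh/(1+k).
v = √(4.48² + 2×10×3.16/1.3) = √68.69 ≈ 8.29 m/s.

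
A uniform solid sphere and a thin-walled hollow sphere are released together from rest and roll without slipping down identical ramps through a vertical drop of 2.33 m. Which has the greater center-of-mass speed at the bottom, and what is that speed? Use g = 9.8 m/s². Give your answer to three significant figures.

the uniform solid sphere, at v ≈ 5.71 m/s

For rolling without slipping, Mgh = ½(1+k)Mv² where k = I/(MR²), so v = √(2gh/(1+k)).
Uniform solid sphere: k = 0.4, giving v = √(2×9.8×2.33/1.4) = 5.711 m/s.
Thin-walled hollow sphere: k = 2/3, giving v = √(2×9.8×2.33/1.667) = 5.235 m/s.
The smaller k wins: the uniform solid sphere, at ≈ 5.71 m/s.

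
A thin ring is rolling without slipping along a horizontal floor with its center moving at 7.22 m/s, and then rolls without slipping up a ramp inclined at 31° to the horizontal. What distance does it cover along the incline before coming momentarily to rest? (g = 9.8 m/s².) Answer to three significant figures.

Here I = MR², so the shape factor k = I/(MR²) = 1.
The rolling condition ω = v/R makes the rotational term ½I(v/R)² = ½kMv², so KE_total = ½(1+k)Mv² = Mv².
Setting this equal to Mgh gives the vertical rise h = (1+k)v₀²/(2g) = 2×7.22²/(2×9.8) = 5.319 m.
Along the incline, d = h/sinθ = 5.319/sin31° ≈ 10.3 m.

d ≈ 10.3 m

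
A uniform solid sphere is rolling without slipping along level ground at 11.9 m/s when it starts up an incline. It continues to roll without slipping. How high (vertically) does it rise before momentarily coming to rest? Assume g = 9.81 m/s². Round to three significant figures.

For this body I = (2/5)MR², i.e. k = I/(MR²) = 0.4.
Since it rolls without slipping, ω = v/R and KE = ½Mv² + ½Iω² = ½(1+k)Mv² = (7/10)Mv².
All of this converts to potential energy at the highest point: (7/10)Mv₀² = Mgh.
Thus h = (1+k)v₀²/(2g) = 1.4 × 11.9² / (2 × 9.81) ≈ 10.1 m.

h ≈ 10.1 m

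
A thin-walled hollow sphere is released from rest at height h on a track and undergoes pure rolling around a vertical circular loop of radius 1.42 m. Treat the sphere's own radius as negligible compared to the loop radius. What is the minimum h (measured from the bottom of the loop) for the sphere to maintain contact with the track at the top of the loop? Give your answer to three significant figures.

h_min ≈ 4.02 m

The moment of inertia is (2/3)MR², giving k ≡ I/(MR²) = 2/3.
At the top, contact is just lost when gravity alone supplies the centripetal force: Mg = Mv_top²/r, i.e. v_top² = gr.
With ω = v/R, the kinetic energy at speed v is ½(1+k)Mv² = (5/6)Mv².
Energy conservation from release (height h) to the top (height 2r): Mgh = Mg(2r) + (5/6)M·gr.
Thus h_min = 2r + (1+k)r/2 = r(2 + 1.667/2) = 1.42 × 2.833 ≈ 4.02 m.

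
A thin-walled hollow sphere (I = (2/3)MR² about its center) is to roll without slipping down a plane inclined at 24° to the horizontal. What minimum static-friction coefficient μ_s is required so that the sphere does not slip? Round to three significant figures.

μ_min ≈ 0.178

The moment of inertia is (2/3)MR², giving k ≡ I/(MR²) = 2/3.
Translational: Mg sinθ − f = Ma. Rotational about the CM: fR = Iα = kMRa, so f = kMa.
These give a = g sinθ/(1+k) and the required friction f = kMg sinθ/(1+k).
With N = Mg cosθ, the no-slip condition f ≤ μN gives μ_min = f/N = k tanθ/(1+k).
μ_min = (2/3) × tan24° / 1.667 ≈ 0.178.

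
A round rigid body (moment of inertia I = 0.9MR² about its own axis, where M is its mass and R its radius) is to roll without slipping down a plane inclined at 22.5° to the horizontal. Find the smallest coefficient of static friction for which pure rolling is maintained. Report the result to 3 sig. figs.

Here I = 0.9MR², so the shape factor k = I/(MR²) = 0.9.
Along the incline Mg sinθ − f = Ma, and torque about the center fR = Iα = kMR²(a/R) gives f = kMa.
These give a = g sinθ/(1+k) and the required friction f = kMg sinθ/(1+k).
The normal force is N = Mg cosθ, so μ_min = f/N = k tanθ/(1+k).
μ_min = 0.9 × tan22.5° / 1.9 ≈ 0.196.

μ_min ≈ 0.196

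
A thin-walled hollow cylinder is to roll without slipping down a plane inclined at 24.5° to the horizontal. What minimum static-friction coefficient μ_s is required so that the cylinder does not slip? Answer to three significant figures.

The moment of inertia is MR², giving k ≡ I/(MR²) = 1.
Translational: Mg sinθ − f = Ma. Rotational about the CM: fR = Iα = kMRa, so f = kMa.
These give a = g sinθ/(1+k) and the required friction f = kMg sinθ/(1+k).
The normal force is N = Mg cosθ, so μ_min = f/N = k tanθ/(1+k).
μ_min = 1 × tan24.5° / 2 ≈ 0.228.

μ_min ≈ 0.228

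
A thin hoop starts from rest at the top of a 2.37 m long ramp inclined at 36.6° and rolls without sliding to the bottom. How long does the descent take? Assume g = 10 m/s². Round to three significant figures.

t ≈ 1.26 s

With I = MR², the ratio k = I/(MR²) is 1.
Newton's second law down the slope: Mg sinθ − f = Ma. The torque equation fR = Iα (with α = a/R) gives f = kMa.
Hence a = g sinθ/(1+k) = 10×sin36.6°/2 = 2.981 m/s².
Starting from rest, L = ½at², so t = √(2L/a) = √(2×2.37/2.981) ≈ 1.26 s.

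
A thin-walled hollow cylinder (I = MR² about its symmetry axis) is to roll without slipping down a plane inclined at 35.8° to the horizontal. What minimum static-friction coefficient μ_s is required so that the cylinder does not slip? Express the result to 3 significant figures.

With I = MR², the ratio k = I/(MR²) is 1.
Along the incline Mg sinθ − f = Ma, and torque about the center fR = Iα = kMR²(a/R) gives f = kMa.
These give a = g sinθ/(1+k) and the required friction f = kMg sinθ/(1+k).
With N = Mg cosθ, the no-slip condition f ≤ μN gives μ_min = f/N = k tanθ/(1+k).
μ_min = 1 × tan35.8° / 2 ≈ 0.361.

μ_min ≈ 0.361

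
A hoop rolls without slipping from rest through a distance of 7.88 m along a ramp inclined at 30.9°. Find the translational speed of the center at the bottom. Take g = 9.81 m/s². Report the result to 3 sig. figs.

For this body I = MR², i.e. k = I/(MR²) = 1.
Since it rolls without slipping, ω = v/R and KE = ½Mv² + ½Iω² = ½(1+k)Mv² = Mv².
The vertical drop is h = L sinθ = 7.88 × sin30.9° = 4.047 m.
Setting Mgh = Mv² gives v = √(2gh/(1+k)) = √(2·9.81·4.047/2) ≈ 6.30 m/s.

v ≈ 6.30 m/s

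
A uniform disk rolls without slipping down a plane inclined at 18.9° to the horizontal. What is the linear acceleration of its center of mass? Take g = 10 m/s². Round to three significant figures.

The moment of inertia is (1/2)MR², giving k ≡ I/(MR²) = 0.5.
Newton's second law down the slope: Mg sinθ − f = Ma. The torque equation fR = Iα (with α = a/R) gives f = kMa.
Eliminating f: Mg sinθ = (1+k)Ma, so a = g sinθ/(1+k) = 10 × sin18.9° / 1.5 ≈ 2.16 m/s².

a ≈ 2.16 m/s²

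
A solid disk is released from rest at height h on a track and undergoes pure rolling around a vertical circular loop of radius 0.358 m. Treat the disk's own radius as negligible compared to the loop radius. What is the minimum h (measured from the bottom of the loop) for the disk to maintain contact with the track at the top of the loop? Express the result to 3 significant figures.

h_min ≈ 0.985 m

The moment of inertia is (1/2)MR², giving k ≡ I/(MR²) = 0.5.
At the top of the loop, the minimum-contact condition is Mg = Mv_top²/r, so v_top² = gr.
With ω = v/R, the kinetic energy at speed v is ½(1+k)Mv² = (3/4)Mv².
Energy conservation from release (height h) to the top (height 2r): Mgh = Mg(2r) + (3/4)M·gr.
Thus h_min = 2r + (1+k)r/2 = r(2 + 1.5/2) = 0.358 × 2.75 ≈ 0.985 m.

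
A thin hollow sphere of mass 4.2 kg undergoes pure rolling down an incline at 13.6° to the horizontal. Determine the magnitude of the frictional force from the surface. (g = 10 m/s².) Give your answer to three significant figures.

For this body I = (2/3)MR², i.e. k = I/(MR²) = 2/3.
Translational: Mg sinθ − f = Ma. Rotational about the CM: fR = Iα = kMRa, so f = kMa.
Combining, a = g sinθ/(1+k) and f = kMa = kMg sinθ/(1+k).
f = (2/3) × 4.2 × 10 × sin13.6° / 1.667 ≈ 3.95 N.

f ≈ 3.95 N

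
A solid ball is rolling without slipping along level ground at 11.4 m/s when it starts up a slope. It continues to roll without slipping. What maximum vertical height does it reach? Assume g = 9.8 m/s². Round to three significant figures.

The moment of inertia is (2/5)MR², giving k ≡ I/(MR²) = 0.4.
Since it rolls without slipping, ω = v/R and KE = ½Mv² + ½Iω² = ½(1+k)Mv² = (7/10)Mv².
At the top the kinetic energy is zero, so (7/10)Mv₀² = Mgh.
Thus h = (1+k)v₀²/(2g) = 1.4 × 11.4² / (2 × 9.8) ≈ 9.28 m.

h ≈ 9.28 m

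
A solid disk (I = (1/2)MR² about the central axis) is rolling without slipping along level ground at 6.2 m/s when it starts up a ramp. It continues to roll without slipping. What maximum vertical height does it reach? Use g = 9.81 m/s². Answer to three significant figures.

For this body I = (1/2)MR², i.e. k = I/(MR²) = 0.5.
The rolling condition ω = v/R makes the rotational term ½I(v/R)² = ½kMv², so KE_total = ½(1+k)Mv² = (3/4)Mv².
At the top the kinetic energy is zero, so (3/4)Mv₀² = Mgh.
Thus h = (1+k)v₀²/(2g) = 1.5 × 6.2² / (2 × 9.81) ≈ 2.94 m.

h ≈ 2.94 m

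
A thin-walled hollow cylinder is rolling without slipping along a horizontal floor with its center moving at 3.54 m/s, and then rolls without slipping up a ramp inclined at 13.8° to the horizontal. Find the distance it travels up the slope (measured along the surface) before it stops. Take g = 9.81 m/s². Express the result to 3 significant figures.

For this body I = MR², i.e. k = I/(MR²) = 1.
The rolling condition ω = v/R makes the rotational term ½I(v/R)² = ½kMv², so KE_total = ½(1+k)Mv² = Mv².
Setting this equal to Mgh gives the vertical rise h = (1+k)v₀²/(2g) = 2×3.54²/(2×9.81) = 1.277 m.
Along the incline, d = h/sinθ = 1.277/sin13.8° ≈ 5.36 m.

d ≈ 5.36 m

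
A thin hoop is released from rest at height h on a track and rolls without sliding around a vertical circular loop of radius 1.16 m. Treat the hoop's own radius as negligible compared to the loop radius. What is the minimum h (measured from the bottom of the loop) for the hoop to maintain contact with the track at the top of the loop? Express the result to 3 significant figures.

For this body I = MR², i.e. k = I/(MR²) = 1.
At the top, contact is just lost when gravity alone supplies the centripetal force: Mg = Mv_top²/r, i.e. v_top² = gr.
With ω = v/R, the kinetic energy at speed v is ½(1+k)Mv² = Mv².
Energy conservation from release (height h) to the top (height 2r): Mgh = Mg(2r) + M·gr.
Thus h_min = 2r + (1+k)r/2 = r(2 + 2/2) = 1.16 × 3 ≈ 3.48 m.

h_min ≈ 3.48 m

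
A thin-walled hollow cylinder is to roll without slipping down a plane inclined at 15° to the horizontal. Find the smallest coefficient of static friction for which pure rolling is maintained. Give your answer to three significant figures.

With I = MR², the ratio k = I/(MR²) is 1.
Newton's second law down the slope: Mg sinθ − f = Ma. The torque equation fR = Iα (with α = a/R) gives f = kMa.
These give a = g sinθ/(1+k) and the required friction f = kMg sinθ/(1+k).
With N = Mg cosθ, the no-slip condition f ≤ μN gives μ_min = f/N = k tanθ/(1+k).
μ_min = 1 × tan15° / 2 ≈ 0.134.

μ_min ≈ 0.134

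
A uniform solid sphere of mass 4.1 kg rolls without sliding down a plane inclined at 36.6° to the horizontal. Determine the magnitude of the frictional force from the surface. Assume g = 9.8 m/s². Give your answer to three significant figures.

With I = (2/5)MR², the ratio k = I/(MR²) is 0.4.
Translational: Mg sinθ − f = Ma. Rotational about the CM: fR = Iα = kMRa, so f = kMa.
Combining, a = g sinθ/(1+k) and f = kMa = kMg sinθ/(1+k).
f = 0.4 × 4.1 × 9.8 × sin36.6° / 1.4 ≈ 6.84 N.

f ≈ 6.84 N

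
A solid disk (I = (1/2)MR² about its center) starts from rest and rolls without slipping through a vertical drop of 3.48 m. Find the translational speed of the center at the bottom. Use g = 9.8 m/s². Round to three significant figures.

The moment of inertia is (1/2)MR², giving k ≡ I/(MR²) = 0.5.
Rolling without slipping gives ω = v/R, so the total kinetic energy is ½Mv² + ½Iω² = ½(1+k)Mv² = (3/4)Mv².
Setting Mgh = (3/4)Mv² gives v = √(2gh/(1+k)) = √(2·9.8·3.48/1.5) ≈ 6.74 m/s.

v ≈ 6.74 m/s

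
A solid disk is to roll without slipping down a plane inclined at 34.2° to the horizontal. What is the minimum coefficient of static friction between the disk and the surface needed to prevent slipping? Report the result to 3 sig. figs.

The moment of inertia is (1/2)MR², giving k ≡ I/(MR²) = 0.5.
Along the incline Mg sinθ − f = Ma, and torque about the center fR = Iα = kMR²(a/R) gives f = kMa.
These give a = g sinθ/(1+k) and the required friction f = kMg sinθ/(1+k).
With N = Mg cosθ, the no-slip condition f ≤ μN gives μ_min = f/N = k tanθ/(1+k).
μ_min = 0.5 × tan34.2° / 1.5 ≈ 0.227.

μ_min ≈ 0.227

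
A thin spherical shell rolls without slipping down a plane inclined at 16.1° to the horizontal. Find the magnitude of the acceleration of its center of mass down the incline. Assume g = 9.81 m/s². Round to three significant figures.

a ≈ 1.63 m/s²

With I = (2/3)MR², the ratio k = I/(MR²) is 2/3.
Translational: Mg sinθ − f = Ma. Rotational about the CM: fR = Iα = kMRa, so f = kMa.
Eliminating f: Mg sinθ = (1+k)Ma, so a = g sinθ/(1+k) = 9.81 × sin16.1° / 1.667 ≈ 1.63 m/s².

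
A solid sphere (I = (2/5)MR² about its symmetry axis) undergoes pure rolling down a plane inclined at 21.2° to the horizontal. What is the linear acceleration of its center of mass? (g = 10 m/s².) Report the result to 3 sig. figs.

a ≈ 2.58 m/s²

The moment of inertia is (2/5)MR², giving k ≡ I/(MR²) = 0.4.
Along the incline Mg sinθ − f = Ma, and torque about the center fR = Iα = kMR²(a/R) gives f = kMa.
Eliminating f: Mg sinθ = (1+k)Ma, so a = g sinθ/(1+k) = 10 × sin21.2° / 1.4 ≈ 2.58 m/s².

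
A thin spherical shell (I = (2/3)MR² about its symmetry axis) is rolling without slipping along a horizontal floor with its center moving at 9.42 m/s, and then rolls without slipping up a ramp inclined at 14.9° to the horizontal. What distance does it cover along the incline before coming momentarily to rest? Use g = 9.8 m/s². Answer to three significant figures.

d ≈ 29.3 m

The moment of inertia is (2/3)MR², giving k ≡ I/(MR²) = 2/3.
Since it rolls without slipping, ω = v/R and KE = ½Mv² + ½Iω² = ½(1+k)Mv² = (5/6)Mv².
Setting this equal to Mgh gives the vertical rise h = (1+k)v₀²/(2g) = 1.667×9.42²/(2×9.8) = 7.546 m.
The distance along the slope is d = h/sinθ = 7.546/sin14.9° ≈ 29.3 m.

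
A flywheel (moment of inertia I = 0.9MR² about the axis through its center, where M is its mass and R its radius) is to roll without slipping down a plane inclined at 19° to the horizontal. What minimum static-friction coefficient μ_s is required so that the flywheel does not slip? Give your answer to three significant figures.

μ_min ≈ 0.163

The moment of inertia is 0.9MR², giving k ≡ I/(MR²) = 0.9.
Along the incline Mg sinθ − f = Ma, and torque about the center fR = Iα = kMR²(a/R) gives f = kMa.
These give a = g sinθ/(1+k) and the required friction f = kMg sinθ/(1+k).
The normal force is N = Mg cosθ, so μ_min = f/N = k tanθ/(1+k).
μ_min = 0.9 × tan19° / 1.9 ≈ 0.163.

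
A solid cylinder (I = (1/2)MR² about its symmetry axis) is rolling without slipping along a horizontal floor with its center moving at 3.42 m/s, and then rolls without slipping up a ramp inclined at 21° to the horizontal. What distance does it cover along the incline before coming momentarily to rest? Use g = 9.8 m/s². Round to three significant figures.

d ≈ 2.50 m

With I = (1/2)MR², the ratio k = I/(MR²) is 0.5.
The rolling condition ω = v/R makes the rotational term ½I(v/R)² = ½kMv², so KE_total = ½(1+k)Mv² = (3/4)Mv².
Setting this equal to Mgh gives the vertical rise h = (1+k)v₀²/(2g) = 1.5×3.42²/(2×9.8) = 0.8951 m.
The distance along the slope is d = h/sinθ = 0.8951/sin21° ≈ 2.50 m.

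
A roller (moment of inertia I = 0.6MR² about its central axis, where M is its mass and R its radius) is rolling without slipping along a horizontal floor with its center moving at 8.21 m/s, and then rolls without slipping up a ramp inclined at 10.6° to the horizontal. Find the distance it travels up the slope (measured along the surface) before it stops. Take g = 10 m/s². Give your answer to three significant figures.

With I = 0.6MR², the ratio k = I/(MR²) is 0.6.
The rolling condition ω = v/R makes the rotational term ½I(v/R)² = ½kMv², so KE_total = ½(1+k)Mv² = (4/5)Mv².
Setting this equal to Mgh gives the vertical rise h = (1+k)v₀²/(2g) = 1.6×8.21²/(2×10) = 5.392 m.
Along the incline, d = h/sinθ = 5.392/sin10.6° ≈ 29.3 m.

d ≈ 29.3 m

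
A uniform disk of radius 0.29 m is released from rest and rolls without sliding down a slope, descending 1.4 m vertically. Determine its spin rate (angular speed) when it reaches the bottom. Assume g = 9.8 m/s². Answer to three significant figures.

Here I = (1/2)MR², so the shape factor k = I/(MR²) = 0.5.
Pure rolling means v = ωR; then KE = ½Mv² + ½I(v/R)² = ½(1+k)Mv² = (3/4)Mv².
Energy conservation Mgh = ½(1+k)Mv² gives v = √(2gh/(1+k)) = √(2 × 9.8 × 1.4 / 1.5) = 4.277 m/s.
Then ω = v/R = 4.277 / 0.29 ≈ 14.7 rad/s.

ω ≈ 14.7 rad/s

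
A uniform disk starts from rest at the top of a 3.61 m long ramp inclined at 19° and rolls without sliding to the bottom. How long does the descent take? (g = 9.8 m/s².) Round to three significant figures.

t ≈ 1.84 s

For this body I = (1/2)MR², i.e. k = I/(MR²) = 0.5.
Along the incline Mg sinθ − f = Ma, and torque about the center fR = Iα = kMR²(a/R) gives f = kMa.
Hence a = g sinθ/(1+k) = 9.8×sin19°/1.5 = 2.127 m/s².
With constant a from rest, t = √(2L/a) = √(2·3.61/2.127) ≈ 1.84 s.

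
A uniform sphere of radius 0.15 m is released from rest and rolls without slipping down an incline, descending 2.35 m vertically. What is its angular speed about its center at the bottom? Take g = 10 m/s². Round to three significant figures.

For this body I = (2/5)MR², i.e. k = I/(MR²) = 0.4.
Rolling without slipping gives ω = v/R, so the total kinetic energy is ½Mv² + ½Iω² = ½(1+k)Mv² = (7/10)Mv².
Energy conservation Mgh = ½(1+k)Mv² gives v = √(2gh/(1+k)) = √(2 × 10 × 2.35 / 1.4) = 5.794 m/s.
Then ω = v/R = 5.794 / 0.15 ≈ 38.6 rad/s.

ω ≈ 38.6 rad/s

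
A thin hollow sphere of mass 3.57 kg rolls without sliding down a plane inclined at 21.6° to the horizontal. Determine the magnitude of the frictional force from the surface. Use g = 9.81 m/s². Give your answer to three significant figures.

f ≈ 5.16 N

The moment of inertia is (2/3)MR², giving k ≡ I/(MR²) = 2/3.
Translational: Mg sinθ − f = Ma. Rotational about the CM: fR = Iα = kMRa, so f = kMa.
Combining, a = g sinθ/(1+k) and f = kMa = kMg sinθ/(1+k).
f = (2/3) × 3.57 × 9.81 × sin21.6° / 1.667 ≈ 5.16 N.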